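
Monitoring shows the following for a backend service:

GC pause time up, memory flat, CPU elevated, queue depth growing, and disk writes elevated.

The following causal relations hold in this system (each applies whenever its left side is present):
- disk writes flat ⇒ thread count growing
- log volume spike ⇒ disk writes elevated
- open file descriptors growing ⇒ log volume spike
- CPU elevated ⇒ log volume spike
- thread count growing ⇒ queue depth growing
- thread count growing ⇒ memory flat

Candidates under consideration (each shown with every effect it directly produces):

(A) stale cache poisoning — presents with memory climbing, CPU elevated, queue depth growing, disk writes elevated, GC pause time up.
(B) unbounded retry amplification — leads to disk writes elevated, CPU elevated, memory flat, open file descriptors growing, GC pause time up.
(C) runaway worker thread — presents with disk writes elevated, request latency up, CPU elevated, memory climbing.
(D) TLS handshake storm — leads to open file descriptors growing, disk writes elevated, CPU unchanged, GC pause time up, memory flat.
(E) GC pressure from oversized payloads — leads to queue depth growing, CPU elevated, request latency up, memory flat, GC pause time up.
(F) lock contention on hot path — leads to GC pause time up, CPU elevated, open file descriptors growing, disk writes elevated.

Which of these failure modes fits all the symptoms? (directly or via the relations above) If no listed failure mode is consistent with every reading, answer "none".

E

Checking each candidate against the observations:
(A) stale cache poisoning — GC pause time up match; memory flat miss; CPU elevated match; queue depth growing match; disk writes elevated match
(B) unbounded retry amplification — GC pause time up match; memory flat match; CPU elevated match; queue depth growing miss; disk writes elevated match
(C) runaway worker thread — GC pause time up miss; memory flat miss; CPU elevated match; queue depth growing miss; disk writes elevated match
(D) TLS handshake storm — fails on CPU elevated, queue depth growing (predicts CPU unchanged, not CPU elevated)
(E) GC pressure from oversized payloads — accounts for every observation (disk writes elevated through CPU elevated → log volume spike → disk writes elevated)
(F) lock contention on hot path — does not account for memory flat, queue depth growing
(E) alone accounts for all the evidence.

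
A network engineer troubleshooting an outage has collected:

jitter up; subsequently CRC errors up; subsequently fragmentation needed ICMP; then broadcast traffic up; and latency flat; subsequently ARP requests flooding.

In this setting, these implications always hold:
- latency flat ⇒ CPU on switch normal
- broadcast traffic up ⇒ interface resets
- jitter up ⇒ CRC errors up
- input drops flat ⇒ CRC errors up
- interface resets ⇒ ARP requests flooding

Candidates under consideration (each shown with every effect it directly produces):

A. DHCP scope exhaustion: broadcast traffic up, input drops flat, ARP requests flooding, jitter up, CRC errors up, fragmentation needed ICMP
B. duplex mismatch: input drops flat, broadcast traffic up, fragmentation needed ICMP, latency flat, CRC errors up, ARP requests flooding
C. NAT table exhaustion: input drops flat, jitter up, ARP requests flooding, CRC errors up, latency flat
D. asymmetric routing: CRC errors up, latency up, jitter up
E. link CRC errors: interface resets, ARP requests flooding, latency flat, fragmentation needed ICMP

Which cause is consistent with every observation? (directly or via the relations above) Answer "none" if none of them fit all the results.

Testing each hypothesis:
(A) DHCP scope exhaustion — jitter up yes; CRC errors up yes; fragmentation needed ICMP yes; broadcast traffic up yes; latency flat NO; ARP requests flooding yes
(B) duplex mismatch — does not account for jitter up
(C) NAT table exhaustion — jitter up yes; CRC errors up yes; fragmentation needed ICMP NO; broadcast traffic up NO; latency flat yes; ARP requests flooding yes
(D) asymmetric routing — fails on fragmentation needed ICMP, broadcast traffic up, latency flat, ARP requests flooding (predicts latency up, not latency flat)
(E) link CRC errors — jitter up NO; CRC errors up NO; fragmentation needed ICMP yes; broadcast traffic up NO; latency flat yes; ARP requests flooding yes
None of the listed candidates fits everything.

none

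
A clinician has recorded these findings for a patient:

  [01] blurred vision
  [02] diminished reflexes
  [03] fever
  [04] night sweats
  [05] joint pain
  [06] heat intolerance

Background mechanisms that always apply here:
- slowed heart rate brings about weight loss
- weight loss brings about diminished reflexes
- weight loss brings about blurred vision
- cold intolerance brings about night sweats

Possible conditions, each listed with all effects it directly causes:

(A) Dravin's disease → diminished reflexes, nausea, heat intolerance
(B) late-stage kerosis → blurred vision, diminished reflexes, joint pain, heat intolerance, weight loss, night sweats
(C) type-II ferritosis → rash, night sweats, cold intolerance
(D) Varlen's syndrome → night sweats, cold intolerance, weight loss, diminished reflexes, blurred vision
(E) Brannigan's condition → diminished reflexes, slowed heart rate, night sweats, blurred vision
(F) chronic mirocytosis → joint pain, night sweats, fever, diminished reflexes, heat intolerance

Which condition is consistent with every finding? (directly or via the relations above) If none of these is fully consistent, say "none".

Per-candidate check:
(A) Dravin's disease — blurred vision miss; diminished reflexes match; fever miss; night sweats miss; joint pain miss; heat intolerance match
(B) late-stage kerosis — blurred vision match; diminished reflexes match; fever miss; night sweats match; joint pain match; heat intolerance match
(C) type-II ferritosis — fails on blurred vision, diminished reflexes, fever, joint pain, heat intolerance (predicts cold intolerance, not heat intolerance)
(D) Varlen's syndrome — fails on fever, joint pain, heat intolerance (predicts cold intolerance, not heat intolerance)
(E) Brannigan's condition — blurred vision match; diminished reflexes match; fever miss; night sweats match; joint pain miss; heat intolerance miss
(F) chronic mirocytosis — does not account for blurred vision
Every candidate fails on at least one observation.

none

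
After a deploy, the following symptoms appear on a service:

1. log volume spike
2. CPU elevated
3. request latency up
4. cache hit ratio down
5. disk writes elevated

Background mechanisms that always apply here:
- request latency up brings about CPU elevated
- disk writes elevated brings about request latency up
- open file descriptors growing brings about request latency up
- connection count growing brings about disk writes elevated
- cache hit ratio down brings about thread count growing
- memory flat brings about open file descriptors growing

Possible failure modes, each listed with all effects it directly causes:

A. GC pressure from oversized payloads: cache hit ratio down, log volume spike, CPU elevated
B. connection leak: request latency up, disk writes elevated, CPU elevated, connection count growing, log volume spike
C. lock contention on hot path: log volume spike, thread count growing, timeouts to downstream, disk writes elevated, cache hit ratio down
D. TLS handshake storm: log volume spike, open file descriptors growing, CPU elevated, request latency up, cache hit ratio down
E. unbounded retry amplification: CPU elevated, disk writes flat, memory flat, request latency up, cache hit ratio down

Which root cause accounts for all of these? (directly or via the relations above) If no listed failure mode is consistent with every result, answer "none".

Checking each candidate against the observations:
(A) GC pressure from oversized payloads — log volume spike match; CPU elevated match; request latency up miss; cache hit ratio down match; disk writes elevated miss
(B) connection leak — log volume spike match; CPU elevated match; request latency up match; cache hit ratio down miss; disk writes elevated match
(C) lock contention on hot path — log volume spike match; CPU elevated match (through disk writes elevated → request latency up → CPU elevated); request latency up match (through disk writes elevated → request latency up); cache hit ratio down match; disk writes elevated match
(D) TLS handshake storm — does not account for disk writes elevated
(E) unbounded retry amplification — log volume spike miss; CPU elevated match; request latency up match; cache hit ratio down match; disk writes elevated miss
(C) alone accounts for all the evidence.

C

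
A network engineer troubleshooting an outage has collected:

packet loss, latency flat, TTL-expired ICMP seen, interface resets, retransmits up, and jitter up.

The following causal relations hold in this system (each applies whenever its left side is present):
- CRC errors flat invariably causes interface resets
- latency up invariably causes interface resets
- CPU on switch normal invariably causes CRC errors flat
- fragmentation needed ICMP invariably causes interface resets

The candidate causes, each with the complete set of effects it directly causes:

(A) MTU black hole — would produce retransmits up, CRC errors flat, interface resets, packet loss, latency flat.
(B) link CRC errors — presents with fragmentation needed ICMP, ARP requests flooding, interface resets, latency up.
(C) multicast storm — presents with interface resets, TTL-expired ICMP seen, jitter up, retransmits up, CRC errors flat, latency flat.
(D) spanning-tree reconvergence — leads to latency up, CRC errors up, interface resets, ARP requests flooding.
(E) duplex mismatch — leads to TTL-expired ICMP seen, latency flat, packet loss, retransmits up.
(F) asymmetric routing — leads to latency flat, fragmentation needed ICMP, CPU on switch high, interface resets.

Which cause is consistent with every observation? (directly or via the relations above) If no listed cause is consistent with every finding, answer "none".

none

Testing each hypothesis:
(A) MTU black hole — packet loss ✓; latency flat ✓; TTL-expired ICMP seen ✗; interface resets ✓; retransmits up ✓; jitter up ✗
(B) link CRC errors — fails on packet loss, latency flat, TTL-expired ICMP seen, retransmits up, jitter up (predicts latency up, not latency flat)
(C) multicast storm — does not account for packet loss
(D) spanning-tree reconvergence — fails on packet loss, latency flat, TTL-expired ICMP seen, retransmits up, jitter up (predicts latency up, not latency flat)
(E) duplex mismatch — does not account for interface resets, jitter up
(F) asymmetric routing — does not account for packet loss, TTL-expired ICMP seen, retransmits up, jitter up
Every candidate fails on at least one observation.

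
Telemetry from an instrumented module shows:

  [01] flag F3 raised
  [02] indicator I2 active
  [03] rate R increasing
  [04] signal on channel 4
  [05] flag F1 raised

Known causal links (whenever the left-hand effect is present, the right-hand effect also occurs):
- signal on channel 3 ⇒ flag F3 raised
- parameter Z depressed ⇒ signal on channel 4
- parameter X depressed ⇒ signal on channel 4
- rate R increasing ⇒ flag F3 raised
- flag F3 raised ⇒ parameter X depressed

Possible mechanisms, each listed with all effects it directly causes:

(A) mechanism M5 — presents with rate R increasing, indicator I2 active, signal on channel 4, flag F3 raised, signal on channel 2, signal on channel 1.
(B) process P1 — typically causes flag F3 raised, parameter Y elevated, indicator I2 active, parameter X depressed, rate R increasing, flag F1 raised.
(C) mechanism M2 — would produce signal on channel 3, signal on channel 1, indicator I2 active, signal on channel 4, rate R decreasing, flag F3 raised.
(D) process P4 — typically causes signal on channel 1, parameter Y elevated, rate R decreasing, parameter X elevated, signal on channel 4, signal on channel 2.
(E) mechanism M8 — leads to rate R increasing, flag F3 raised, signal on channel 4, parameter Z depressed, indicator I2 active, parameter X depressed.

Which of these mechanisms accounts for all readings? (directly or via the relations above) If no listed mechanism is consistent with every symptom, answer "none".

B

Checking each candidate against the observations:
(A) mechanism M5 — does not account for flag F1 raised
(B) process P1 — accounts for every observation (signal on channel 4 via parameter X depressed → signal on channel 4)
(C) mechanism M2 — fails on rate R increasing, flag F1 raised (predicts rate R decreasing, not rate R increasing)
(D) process P4 — flag F3 raised miss; indicator I2 active miss; rate R increasing miss; signal on channel 4 match; flag F1 raised miss
(E) mechanism M8 — flag F3 raised match; indicator I2 active match; rate R increasing match; signal on channel 4 match; flag F1 raised miss
Only (B) is consistent with every observation.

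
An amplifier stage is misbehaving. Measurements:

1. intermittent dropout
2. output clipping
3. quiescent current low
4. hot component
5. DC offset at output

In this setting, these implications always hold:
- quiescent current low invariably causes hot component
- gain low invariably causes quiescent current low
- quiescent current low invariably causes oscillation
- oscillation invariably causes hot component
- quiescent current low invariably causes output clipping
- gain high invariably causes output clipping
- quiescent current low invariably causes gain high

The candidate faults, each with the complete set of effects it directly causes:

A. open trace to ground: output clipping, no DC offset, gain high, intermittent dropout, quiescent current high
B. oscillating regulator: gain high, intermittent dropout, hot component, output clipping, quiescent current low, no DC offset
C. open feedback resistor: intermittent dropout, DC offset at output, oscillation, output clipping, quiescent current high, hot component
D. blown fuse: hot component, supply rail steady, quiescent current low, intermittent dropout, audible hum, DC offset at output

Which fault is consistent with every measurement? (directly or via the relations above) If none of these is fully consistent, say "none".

Testing each hypothesis:
(A) open trace to ground — intermittent dropout +; output clipping +; quiescent current low -; hot component -; DC offset at output -
(B) oscillating regulator — intermittent dropout +; output clipping +; quiescent current low +; hot component +; DC offset at output -
(C) open feedback resistor — intermittent dropout +; output clipping +; quiescent current low -; hot component +; DC offset at output +
(D) blown fuse — intermittent dropout +; output clipping + (via quiescent current low → output clipping); quiescent current low +; hot component +; DC offset at output +
Only (D) is consistent with every observation.

D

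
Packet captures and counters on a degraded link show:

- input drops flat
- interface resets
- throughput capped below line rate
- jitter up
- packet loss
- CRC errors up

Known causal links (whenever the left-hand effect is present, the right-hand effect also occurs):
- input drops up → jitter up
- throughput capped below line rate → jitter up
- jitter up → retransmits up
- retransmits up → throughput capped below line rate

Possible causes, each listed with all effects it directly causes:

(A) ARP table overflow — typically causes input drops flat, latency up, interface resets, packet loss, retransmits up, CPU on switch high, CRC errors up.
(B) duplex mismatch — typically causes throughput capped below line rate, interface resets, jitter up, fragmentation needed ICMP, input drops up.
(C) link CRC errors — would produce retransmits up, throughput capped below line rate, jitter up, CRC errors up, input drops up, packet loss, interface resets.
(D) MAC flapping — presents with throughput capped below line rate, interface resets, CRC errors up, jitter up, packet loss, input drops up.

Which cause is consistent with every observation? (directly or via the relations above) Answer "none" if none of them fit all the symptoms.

A

For each candidate, compare predicted effects to what was observed:
(A) ARP table overflow — input drops flat +; interface resets +; throughput capped below line rate + (by retransmits up → throughput capped below line rate); jitter up + (by retransmits up → throughput capped below line rate → jitter up); packet loss +; CRC errors up +
(B) duplex mismatch — input drops flat -; interface resets +; throughput capped below line rate +; jitter up +; packet loss -; CRC errors up -
(C) link CRC errors — fails on input drops flat (predicts input drops up, not input drops flat)
(D) MAC flapping — fails on input drops flat (predicts input drops up, not input drops flat)
Only (A) is consistent with every observation.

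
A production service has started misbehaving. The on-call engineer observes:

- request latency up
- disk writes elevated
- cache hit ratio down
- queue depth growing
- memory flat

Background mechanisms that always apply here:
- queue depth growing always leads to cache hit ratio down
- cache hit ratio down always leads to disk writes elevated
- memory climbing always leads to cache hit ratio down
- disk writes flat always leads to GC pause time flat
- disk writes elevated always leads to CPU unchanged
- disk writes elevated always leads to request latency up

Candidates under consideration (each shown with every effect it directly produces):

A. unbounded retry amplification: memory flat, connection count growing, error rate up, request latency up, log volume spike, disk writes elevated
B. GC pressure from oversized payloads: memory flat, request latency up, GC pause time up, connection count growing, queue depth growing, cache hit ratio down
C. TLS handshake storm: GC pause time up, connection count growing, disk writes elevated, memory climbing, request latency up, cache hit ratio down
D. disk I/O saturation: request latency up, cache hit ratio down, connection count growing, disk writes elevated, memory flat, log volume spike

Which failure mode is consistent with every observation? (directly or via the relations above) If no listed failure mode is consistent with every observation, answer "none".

For each candidate, compare predicted effects to what was observed:
(A) unbounded retry amplification — request latency up yes; disk writes elevated yes; cache hit ratio down NO; queue depth growing NO; memory flat yes
(B) GC pressure from oversized payloads — request latency up yes; disk writes elevated yes (via cache hit ratio down → disk writes elevated); cache hit ratio down yes; queue depth growing yes; memory flat yes
(C) TLS handshake storm — request latency up yes; disk writes elevated yes; cache hit ratio down yes; queue depth growing NO; memory flat NO
(D) disk I/O saturation — request latency up yes; disk writes elevated yes; cache hit ratio down yes; queue depth growing NO; memory flat yes
Only (B) is consistent with every observation.

B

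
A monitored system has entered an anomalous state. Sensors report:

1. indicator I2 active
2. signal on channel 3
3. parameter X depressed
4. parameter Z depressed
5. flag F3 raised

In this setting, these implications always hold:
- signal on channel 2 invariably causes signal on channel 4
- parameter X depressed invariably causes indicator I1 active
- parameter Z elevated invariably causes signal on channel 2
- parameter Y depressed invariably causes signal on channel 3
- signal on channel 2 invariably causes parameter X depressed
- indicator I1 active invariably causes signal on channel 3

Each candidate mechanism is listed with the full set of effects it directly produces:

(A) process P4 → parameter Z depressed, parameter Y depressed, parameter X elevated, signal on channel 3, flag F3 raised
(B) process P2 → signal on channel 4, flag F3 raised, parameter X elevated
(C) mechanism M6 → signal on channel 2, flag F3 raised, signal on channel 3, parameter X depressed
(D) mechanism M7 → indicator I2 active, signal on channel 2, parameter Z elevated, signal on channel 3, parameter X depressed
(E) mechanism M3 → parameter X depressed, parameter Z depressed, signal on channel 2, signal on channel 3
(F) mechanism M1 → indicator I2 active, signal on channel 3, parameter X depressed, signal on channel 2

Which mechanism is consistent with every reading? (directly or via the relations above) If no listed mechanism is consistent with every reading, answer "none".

none

Testing each hypothesis:
(A) process P4 — fails on indicator I2 active, parameter X depressed (predicts parameter X elevated, not parameter X depressed)
(B) process P2 — fails on indicator I2 active, signal on channel 3, parameter X depressed, parameter Z depressed (predicts parameter X elevated, not parameter X depressed)
(C) mechanism M6 — indicator I2 active -; signal on channel 3 +; parameter X depressed +; parameter Z depressed -; flag F3 raised +
(D) mechanism M7 — fails on parameter Z depressed, flag F3 raised (predicts parameter Z elevated, not parameter Z depressed)
(E) mechanism M3 — does not account for indicator I2 active, flag F3 raised
(F) mechanism M1 — does not account for parameter Z depressed, flag F3 raised
None of the listed candidates fits everything.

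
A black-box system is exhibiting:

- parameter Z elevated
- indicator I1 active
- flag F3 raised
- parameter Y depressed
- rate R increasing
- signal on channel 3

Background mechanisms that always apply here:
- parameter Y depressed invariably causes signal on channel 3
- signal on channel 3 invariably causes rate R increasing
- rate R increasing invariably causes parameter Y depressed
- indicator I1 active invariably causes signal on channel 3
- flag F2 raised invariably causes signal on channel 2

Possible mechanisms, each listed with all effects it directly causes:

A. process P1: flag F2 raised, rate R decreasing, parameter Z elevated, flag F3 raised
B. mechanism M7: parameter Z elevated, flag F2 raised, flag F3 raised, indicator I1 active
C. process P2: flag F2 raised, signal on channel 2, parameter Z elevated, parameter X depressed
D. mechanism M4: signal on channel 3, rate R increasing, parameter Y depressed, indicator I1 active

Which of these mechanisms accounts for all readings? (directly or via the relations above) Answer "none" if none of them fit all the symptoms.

B

Per-candidate check:
(A) process P1 — parameter Z elevated ✓; indicator I1 active ✗; flag F3 raised ✓; parameter Y depressed ✗; rate R increasing ✗; signal on channel 3 ✗
(B) mechanism M7 — accounts for every observation (parameter Y depressed via indicator I1 active → signal on channel 3 → rate R increasing → parameter Y depressed)
(C) process P2 — does not account for indicator I1 active, flag F3 raised, parameter Y depressed, rate R increasing, signal on channel 3
(D) mechanism M4 — does not account for parameter Z elevated, flag F3 raised
(B) alone accounts for all the evidence.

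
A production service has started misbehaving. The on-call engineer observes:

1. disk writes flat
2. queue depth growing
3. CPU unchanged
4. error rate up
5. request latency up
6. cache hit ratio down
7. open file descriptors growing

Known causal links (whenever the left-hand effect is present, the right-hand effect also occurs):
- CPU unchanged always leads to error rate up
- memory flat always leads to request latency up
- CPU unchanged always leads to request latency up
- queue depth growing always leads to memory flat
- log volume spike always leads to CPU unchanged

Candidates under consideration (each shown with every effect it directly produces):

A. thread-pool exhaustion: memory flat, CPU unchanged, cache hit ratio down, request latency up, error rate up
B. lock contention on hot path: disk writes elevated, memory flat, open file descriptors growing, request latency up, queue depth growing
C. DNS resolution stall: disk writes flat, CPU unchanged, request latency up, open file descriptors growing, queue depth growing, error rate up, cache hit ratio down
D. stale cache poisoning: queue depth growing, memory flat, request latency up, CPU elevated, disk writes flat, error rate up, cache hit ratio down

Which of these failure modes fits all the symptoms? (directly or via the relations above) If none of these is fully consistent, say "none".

Checking each candidate against the observations:
(A) thread-pool exhaustion — disk writes flat ✗; queue depth growing ✗; CPU unchanged ✓; error rate up ✓; request latency up ✓; cache hit ratio down ✓; open file descriptors growing ✗
(B) lock contention on hot path — disk writes flat ✗; queue depth growing ✓; CPU unchanged ✗; error rate up ✗; request latency up ✓; cache hit ratio down ✗; open file descriptors growing ✓
(C) DNS resolution stall — accounts for every observation
(D) stale cache poisoning — disk writes flat ✓; queue depth growing ✓; CPU unchanged ✗; error rate up ✓; request latency up ✓; cache hit ratio down ✓; open file descriptors growing ✗
(C) alone accounts for all the evidence.

C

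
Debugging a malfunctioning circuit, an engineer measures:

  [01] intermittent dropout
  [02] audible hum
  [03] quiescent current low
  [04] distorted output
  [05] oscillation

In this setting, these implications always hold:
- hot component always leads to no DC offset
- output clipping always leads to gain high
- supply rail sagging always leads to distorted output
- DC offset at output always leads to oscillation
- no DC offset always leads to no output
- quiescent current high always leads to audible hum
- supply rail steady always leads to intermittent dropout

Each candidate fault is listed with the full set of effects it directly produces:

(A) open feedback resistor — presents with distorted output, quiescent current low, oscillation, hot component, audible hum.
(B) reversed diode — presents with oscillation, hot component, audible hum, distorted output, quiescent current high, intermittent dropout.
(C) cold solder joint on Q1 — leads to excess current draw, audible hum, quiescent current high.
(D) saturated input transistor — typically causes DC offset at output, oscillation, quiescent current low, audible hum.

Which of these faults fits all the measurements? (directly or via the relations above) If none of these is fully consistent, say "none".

none

Testing each hypothesis:
(A) open feedback resistor — does not account for intermittent dropout
(B) reversed diode — fails on quiescent current low (predicts quiescent current high, not quiescent current low)
(C) cold solder joint on Q1 — fails on intermittent dropout, quiescent current low, distorted output, oscillation (predicts quiescent current high, not quiescent current low)
(D) saturated input transistor — does not account for intermittent dropout, distorted output
No candidate is consistent with all observations.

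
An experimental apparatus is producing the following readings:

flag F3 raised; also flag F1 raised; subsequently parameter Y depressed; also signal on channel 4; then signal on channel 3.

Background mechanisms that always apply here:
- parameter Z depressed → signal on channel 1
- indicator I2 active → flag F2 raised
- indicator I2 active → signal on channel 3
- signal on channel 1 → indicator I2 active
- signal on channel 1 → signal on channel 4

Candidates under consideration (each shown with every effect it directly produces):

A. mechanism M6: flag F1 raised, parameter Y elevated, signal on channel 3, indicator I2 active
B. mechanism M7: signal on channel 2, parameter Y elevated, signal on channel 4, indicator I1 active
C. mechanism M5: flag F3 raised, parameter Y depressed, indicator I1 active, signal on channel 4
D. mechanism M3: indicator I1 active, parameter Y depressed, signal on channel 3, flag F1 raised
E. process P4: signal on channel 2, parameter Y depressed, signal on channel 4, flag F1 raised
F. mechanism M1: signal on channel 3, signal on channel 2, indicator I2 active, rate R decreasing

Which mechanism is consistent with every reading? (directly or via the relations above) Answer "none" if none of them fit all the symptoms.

none

Checking each candidate against the observations:
(A) mechanism M6 — fails on flag F3 raised, parameter Y depressed, signal on channel 4 (predicts parameter Y elevated, not parameter Y depressed)
(B) mechanism M7 — flag F3 raised NO; flag F1 raised NO; parameter Y depressed NO; signal on channel 4 yes; signal on channel 3 NO
(C) mechanism M5 — does not account for flag F1 raised, signal on channel 3
(D) mechanism M3 — does not account for flag F3 raised, signal on channel 4
(E) process P4 — does not account for flag F3 raised, signal on channel 3
(F) mechanism M1 — flag F3 raised NO; flag F1 raised NO; parameter Y depressed NO; signal on channel 4 NO; signal on channel 3 yes
No candidate is consistent with all observations.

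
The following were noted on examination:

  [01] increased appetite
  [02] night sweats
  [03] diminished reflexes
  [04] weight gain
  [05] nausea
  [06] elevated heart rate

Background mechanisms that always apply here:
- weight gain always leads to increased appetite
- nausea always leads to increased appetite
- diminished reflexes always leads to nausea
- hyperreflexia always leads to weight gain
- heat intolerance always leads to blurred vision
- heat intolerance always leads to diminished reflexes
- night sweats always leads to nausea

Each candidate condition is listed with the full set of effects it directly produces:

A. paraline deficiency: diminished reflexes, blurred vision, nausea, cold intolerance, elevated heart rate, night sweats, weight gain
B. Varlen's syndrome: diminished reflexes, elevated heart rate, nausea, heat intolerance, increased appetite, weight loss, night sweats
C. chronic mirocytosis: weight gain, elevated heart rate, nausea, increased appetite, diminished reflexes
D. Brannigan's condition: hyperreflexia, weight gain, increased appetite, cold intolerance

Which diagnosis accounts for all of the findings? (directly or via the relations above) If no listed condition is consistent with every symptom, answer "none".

Per-candidate check:
(A) paraline deficiency — accounts for every observation (increased appetite by nausea → increased appetite)
(B) Varlen's syndrome — increased appetite ✓; night sweats ✓; diminished reflexes ✓; weight gain ✗; nausea ✓; elevated heart rate ✓
(C) chronic mirocytosis — increased appetite ✓; night sweats ✗; diminished reflexes ✓; weight gain ✓; nausea ✓; elevated heart rate ✓
(D) Brannigan's condition — fails on night sweats, diminished reflexes, nausea, elevated heart rate (predicts hyperreflexia, not diminished reflexes)
(A) alone accounts for all the evidence.

A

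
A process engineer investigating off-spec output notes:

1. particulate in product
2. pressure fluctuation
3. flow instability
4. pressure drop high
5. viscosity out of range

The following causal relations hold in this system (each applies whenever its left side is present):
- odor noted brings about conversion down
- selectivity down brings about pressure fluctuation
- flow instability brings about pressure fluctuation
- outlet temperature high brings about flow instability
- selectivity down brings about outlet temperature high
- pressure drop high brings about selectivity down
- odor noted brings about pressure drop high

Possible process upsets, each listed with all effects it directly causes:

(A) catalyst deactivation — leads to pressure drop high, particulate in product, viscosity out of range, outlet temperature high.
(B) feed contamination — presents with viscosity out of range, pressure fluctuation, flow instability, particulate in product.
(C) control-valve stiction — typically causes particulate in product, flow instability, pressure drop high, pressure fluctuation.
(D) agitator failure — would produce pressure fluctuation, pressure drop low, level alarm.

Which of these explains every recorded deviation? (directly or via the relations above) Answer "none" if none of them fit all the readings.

Per-candidate check:
(A) catalyst deactivation — particulate in product ✓; pressure fluctuation ✓ (via outlet temperature high → flow instability → pressure fluctuation); flow instability ✓ (via outlet temperature high → flow instability); pressure drop high ✓; viscosity out of range ✓
(B) feed contamination — does not account for pressure drop high
(C) control-valve stiction — does not account for viscosity out of range
(D) agitator failure — fails on particulate in product, flow instability, pressure drop high, viscosity out of range (predicts pressure drop low, not pressure drop high)
Only (A) is consistent with every observation.

A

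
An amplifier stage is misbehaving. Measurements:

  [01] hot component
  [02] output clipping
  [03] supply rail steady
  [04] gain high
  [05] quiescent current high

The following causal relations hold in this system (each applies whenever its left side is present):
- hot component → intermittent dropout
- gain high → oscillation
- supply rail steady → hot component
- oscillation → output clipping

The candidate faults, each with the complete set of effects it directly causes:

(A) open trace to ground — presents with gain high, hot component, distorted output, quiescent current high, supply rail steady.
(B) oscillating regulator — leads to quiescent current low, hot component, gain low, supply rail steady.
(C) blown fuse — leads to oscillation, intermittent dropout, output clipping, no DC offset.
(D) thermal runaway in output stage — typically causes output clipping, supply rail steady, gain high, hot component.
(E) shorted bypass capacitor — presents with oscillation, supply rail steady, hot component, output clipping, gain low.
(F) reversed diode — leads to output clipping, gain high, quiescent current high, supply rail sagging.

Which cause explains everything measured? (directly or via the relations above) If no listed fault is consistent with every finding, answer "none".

A

Testing each hypothesis:
(A) open trace to ground — accounts for every observation (output clipping by gain high → oscillation → output clipping)
(B) oscillating regulator — hot component +; output clipping -; supply rail steady +; gain high -; quiescent current high -
(C) blown fuse — hot component -; output clipping +; supply rail steady -; gain high -; quiescent current high -
(D) thermal runaway in output stage — hot component +; output clipping +; supply rail steady +; gain high +; quiescent current high -
(E) shorted bypass capacitor — hot component +; output clipping +; supply rail steady +; gain high -; quiescent current high -
(F) reversed diode — fails on hot component, supply rail steady (predicts supply rail sagging, not supply rail steady)
(A) is the only candidate with no mismatches.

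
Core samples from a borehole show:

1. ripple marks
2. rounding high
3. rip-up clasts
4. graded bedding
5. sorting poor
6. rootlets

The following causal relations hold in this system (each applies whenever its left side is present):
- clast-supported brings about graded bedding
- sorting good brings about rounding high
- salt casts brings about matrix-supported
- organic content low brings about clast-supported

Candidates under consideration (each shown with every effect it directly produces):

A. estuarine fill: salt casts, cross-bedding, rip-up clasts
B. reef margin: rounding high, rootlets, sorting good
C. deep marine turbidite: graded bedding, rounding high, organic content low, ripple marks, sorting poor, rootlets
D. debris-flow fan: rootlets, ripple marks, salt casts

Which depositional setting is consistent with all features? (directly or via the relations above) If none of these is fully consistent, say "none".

none

Checking each candidate against the observations:
(A) estuarine fill — does not account for ripple marks, rounding high, graded bedding, sorting poor, rootlets
(B) reef margin — fails on ripple marks, rip-up clasts, graded bedding, sorting poor (predicts sorting good, not sorting poor)
(C) deep marine turbidite — ripple marks yes; rounding high yes; rip-up clasts NO; graded bedding yes; sorting poor yes; rootlets yes
(D) debris-flow fan — does not account for rounding high, rip-up clasts, graded bedding, sorting poor
No candidate is consistent with all observations.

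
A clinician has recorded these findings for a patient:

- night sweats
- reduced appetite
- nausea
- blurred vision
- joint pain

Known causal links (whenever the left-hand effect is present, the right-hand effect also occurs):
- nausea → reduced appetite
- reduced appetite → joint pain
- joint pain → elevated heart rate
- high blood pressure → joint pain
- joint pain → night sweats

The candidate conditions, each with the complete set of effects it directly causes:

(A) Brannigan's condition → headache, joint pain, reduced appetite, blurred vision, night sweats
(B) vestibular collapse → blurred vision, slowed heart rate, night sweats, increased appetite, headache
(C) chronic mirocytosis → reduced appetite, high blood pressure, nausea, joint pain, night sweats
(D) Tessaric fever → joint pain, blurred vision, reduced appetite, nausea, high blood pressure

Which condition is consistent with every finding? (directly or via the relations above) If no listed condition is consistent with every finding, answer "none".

Checking each candidate against the observations:
(A) Brannigan's condition — does not account for nausea
(B) vestibular collapse — night sweats match; reduced appetite miss; nausea miss; blurred vision match; joint pain miss
(C) chronic mirocytosis — does not account for blurred vision
(D) Tessaric fever — accounts for every observation (night sweats via joint pain → night sweats)
(D) is the only candidate with no mismatches.

D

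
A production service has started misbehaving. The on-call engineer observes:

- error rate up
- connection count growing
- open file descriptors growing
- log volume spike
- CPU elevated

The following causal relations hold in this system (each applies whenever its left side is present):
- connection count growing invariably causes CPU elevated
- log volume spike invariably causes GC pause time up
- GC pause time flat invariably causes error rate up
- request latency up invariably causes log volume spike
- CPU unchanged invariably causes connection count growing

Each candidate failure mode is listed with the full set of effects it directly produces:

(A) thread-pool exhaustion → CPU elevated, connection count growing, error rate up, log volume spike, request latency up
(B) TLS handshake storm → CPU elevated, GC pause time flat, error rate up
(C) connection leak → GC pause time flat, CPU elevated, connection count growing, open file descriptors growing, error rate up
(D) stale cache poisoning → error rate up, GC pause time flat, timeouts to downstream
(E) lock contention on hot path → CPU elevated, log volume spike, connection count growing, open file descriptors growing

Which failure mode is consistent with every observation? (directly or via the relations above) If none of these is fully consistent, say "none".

none

Checking each candidate against the observations:
(A) thread-pool exhaustion — error rate up match; connection count growing match; open file descriptors growing miss; log volume spike match; CPU elevated match
(B) TLS handshake storm — error rate up match; connection count growing miss; open file descriptors growing miss; log volume spike miss; CPU elevated match
(C) connection leak — error rate up match; connection count growing match; open file descriptors growing match; log volume spike miss; CPU elevated match
(D) stale cache poisoning — error rate up match; connection count growing miss; open file descriptors growing miss; log volume spike miss; CPU elevated miss
(E) lock contention on hot path — does not account for error rate up
No candidate is consistent with all observations.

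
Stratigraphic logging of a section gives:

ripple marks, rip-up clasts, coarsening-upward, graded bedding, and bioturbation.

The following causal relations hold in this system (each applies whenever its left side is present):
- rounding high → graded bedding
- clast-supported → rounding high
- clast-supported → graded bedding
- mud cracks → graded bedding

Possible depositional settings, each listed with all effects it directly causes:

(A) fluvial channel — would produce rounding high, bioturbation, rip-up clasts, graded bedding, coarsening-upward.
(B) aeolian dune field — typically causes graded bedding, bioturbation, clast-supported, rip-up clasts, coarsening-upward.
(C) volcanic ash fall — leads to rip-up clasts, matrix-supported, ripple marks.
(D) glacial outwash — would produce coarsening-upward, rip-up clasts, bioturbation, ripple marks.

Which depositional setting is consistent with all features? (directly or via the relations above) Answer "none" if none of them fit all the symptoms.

For each candidate, compare predicted effects to what was observed:
(A) fluvial channel — ripple marks NO; rip-up clasts yes; coarsening-upward yes; graded bedding yes; bioturbation yes
(B) aeolian dune field — does not account for ripple marks
(C) volcanic ash fall — ripple marks yes; rip-up clasts yes; coarsening-upward NO; graded bedding NO; bioturbation NO
(D) glacial outwash — does not account for graded bedding
None of the listed candidates fits everything.

none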